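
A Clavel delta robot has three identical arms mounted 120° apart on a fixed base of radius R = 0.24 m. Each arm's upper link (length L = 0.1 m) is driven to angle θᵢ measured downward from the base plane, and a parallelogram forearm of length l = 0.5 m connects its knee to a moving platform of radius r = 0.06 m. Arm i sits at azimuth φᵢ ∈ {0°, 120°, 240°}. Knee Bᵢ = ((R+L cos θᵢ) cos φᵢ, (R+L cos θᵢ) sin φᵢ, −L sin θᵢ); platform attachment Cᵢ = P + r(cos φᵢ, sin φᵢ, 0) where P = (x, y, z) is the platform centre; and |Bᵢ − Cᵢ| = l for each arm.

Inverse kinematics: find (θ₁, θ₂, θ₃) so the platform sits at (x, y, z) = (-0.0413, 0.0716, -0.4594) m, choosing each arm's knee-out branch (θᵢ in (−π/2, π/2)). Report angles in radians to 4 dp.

θ₁ = 0.6981, θ₂ = -0.0001, θ₃ = 0.6984

arm 1 (φ=0.0°): x'=-0.0413, y'=0.0716
  A cos θ + B sin θ = C:  0.2213·cos θ + -0.4594·sin θ = -0.1257
  γ=atan2(-0.4594,0.2213)=-1.1219;  ψ=arccos(-0.2466)=1.8200;  θ1=γ+ψ≈0.6981
φ2=120.0° → target in arm frame (0.0827, 0.0000)
  e−x'=0.0973;  (l²−L²−(e−x')²−y'²−z²)/2L = 0.0974
  θ2 = atan2(B,A) + arccos(C/0.4696) = -0.0001
φ3=240.0° → target in arm frame (-0.0414, -0.0716)
  A cos θ + B sin θ = C:  0.2214·cos θ + -0.4594·sin θ = -0.1258
  θ3 = atan2(B,A) + arccos(C/0.5099) = 0.6984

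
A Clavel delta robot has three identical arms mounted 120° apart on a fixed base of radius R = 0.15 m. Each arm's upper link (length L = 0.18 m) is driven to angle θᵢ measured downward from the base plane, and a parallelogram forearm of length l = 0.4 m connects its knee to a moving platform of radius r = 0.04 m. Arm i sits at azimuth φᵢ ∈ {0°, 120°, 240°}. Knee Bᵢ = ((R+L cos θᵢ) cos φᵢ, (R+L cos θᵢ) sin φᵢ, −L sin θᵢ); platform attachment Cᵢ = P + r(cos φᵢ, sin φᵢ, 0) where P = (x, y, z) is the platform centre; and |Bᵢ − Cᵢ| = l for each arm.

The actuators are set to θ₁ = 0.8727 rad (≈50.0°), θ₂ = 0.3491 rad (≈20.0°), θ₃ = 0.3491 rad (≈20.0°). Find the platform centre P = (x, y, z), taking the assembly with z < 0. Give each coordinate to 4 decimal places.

(-0.0949, 0.0000, -0.3771)

arm 1 at φ=0.0°: e+L cos θ1 = 0.2257;  O1 = (0.2257, 0.0000, -0.1379)
O2 = (0.2791·cos120.0°, 0.2791·sin120.0°, -0.0616) = (-0.1396, 0.2417, -0.0616)
O3 = (0.2791·cos240.0°, 0.2791·sin240.0°, -0.0616) = (-0.1396, -0.2417, -0.0616)
subtract pairs → two planes through P
[-0.7305 0.4835 0.1526]·P = 0.0118;  [-0.7305 -0.4835 0.1526]·P = 0.0118
Cramer: x(z) = -0.0161+0.2089z;  y(z) = 0.0000-0.0000z
into |P−O₁|² = l²: 1.0437z² + 0.1747z + -0.0825 = 0;  Δ = 0.3750;  z = -0.3771 or 0.2097 → z<0 root = -0.3771
x = -0.0949, y = 0.0000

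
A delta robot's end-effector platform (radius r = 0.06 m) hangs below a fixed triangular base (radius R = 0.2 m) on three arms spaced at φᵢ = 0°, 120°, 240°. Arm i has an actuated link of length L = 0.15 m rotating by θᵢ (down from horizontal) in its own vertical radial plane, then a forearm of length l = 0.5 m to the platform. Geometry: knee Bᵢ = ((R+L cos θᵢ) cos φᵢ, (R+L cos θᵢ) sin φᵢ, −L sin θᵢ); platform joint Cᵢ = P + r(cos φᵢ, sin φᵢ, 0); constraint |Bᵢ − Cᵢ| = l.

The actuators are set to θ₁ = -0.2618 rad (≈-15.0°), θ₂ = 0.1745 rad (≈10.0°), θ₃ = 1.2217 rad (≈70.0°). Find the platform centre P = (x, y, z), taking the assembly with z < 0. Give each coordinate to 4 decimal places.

(0.1584, 0.1660, -0.4155)

arm 1 at φ=0.0°: e+L cos θ1 = 0.2849;  centre 1 = (0.2849, 0.0000, 0.0388)
φ2=120.0°: virtual centre (-0.1439, 0.2492, -0.0260), radius l
centre 3 = (0.1913·cos240.0°, 0.1913·sin240.0°, -0.1410) = (-0.0957, -0.1657, -0.1410)
subtract pairs → two planes through P
linear system: -0.8575x+0.4983y = 0.0008−-0.1297z; -0.7611x+-0.3314y = -0.0262−-0.3596z
det = 0.6634;  x = 0.0193+-0.3349z,  y = 0.0348+-0.3159z
sphere 1 gives Az²+Bz+C=0 with A=1.2119, B=0.0783, C=-0.1767;  B²−4AC=0.8629;  roots -0.4155, 0.3509;  negative root z = -0.4155
x = 0.1584, y = 0.1660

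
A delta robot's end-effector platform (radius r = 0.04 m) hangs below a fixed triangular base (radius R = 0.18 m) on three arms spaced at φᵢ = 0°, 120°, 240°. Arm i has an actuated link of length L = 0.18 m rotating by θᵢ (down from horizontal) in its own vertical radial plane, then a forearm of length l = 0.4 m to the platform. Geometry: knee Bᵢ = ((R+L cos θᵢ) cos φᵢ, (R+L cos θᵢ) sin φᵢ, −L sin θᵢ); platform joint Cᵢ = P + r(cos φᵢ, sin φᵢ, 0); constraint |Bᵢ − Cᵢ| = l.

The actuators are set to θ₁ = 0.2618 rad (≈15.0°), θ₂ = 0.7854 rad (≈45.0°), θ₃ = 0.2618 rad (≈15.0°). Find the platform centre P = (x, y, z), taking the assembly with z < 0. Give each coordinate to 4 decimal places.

(0.0390, -0.0675, -0.3292)

φ1=0.0°: virtual centre (0.3139, 0.0000, -0.0466), radius l
arm 2 at φ=120.0°: ρ2 = 0.2673;  O2 = (-0.1336, 0.2315, -0.1273)
arm 3 at φ=240.0°: ρ3 = 0.3139;  O3 = (-0.1569, -0.2718, -0.0466)
subtract pairs → two planes through P
linear system: -0.8950x+0.4629y = -0.0130−-0.1614z; -0.9416x+-0.5436y = 0.0000−0.0000z
Cramer: x(z) = 0.0077-0.0951z;  y(z) = -0.0133+0.1647z
quadratic in z: (1.0362)z²+(0.1470)z+(-0.0639)=0, √Δ=0.5353 → z ∈ {-0.3292, 0.1873}; z = -0.3292 (taking z<0)
x = 0.0390, y = -0.0675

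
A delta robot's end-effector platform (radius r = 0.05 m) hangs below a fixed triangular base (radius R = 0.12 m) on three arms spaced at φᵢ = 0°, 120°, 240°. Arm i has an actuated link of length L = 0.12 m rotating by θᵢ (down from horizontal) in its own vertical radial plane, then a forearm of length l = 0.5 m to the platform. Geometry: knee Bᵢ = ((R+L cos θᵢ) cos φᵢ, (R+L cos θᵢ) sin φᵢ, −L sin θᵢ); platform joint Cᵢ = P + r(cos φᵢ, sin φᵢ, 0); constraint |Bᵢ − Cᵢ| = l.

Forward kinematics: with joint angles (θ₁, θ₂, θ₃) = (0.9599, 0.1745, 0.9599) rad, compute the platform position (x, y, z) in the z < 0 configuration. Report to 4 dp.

arm 1 at φ=0.0°: (R−r)+L cos θ1 = 0.1388;  S1 = (0.1388, 0.0000, -0.0983)
φ2=120.0°: virtual centre (-0.0941, 0.1630, -0.0208), radius l
φ3=240.0°: virtual centre (-0.0694, -0.1202, -0.0983), radius l
eliminate P² terms by subtracting sphere 1 from 2 and 3
linear system: -0.4658x+0.3259y = 0.0069−0.1549z; -0.4165x+-0.2405y = 0.0000−0.0000z
det = 0.2478;  x = -0.0067+0.1504z,  y = 0.0116+-0.2604z
sphere 1 gives Az²+Bz+C=0 with A=1.0904, B=0.1468, C=-0.2190;  B²−4AC=0.9769;  roots -0.5205, 0.3859;  negative root z = -0.5205
x = -0.0850, y = 0.1472

(-0.0850, 0.1472, -0.5205)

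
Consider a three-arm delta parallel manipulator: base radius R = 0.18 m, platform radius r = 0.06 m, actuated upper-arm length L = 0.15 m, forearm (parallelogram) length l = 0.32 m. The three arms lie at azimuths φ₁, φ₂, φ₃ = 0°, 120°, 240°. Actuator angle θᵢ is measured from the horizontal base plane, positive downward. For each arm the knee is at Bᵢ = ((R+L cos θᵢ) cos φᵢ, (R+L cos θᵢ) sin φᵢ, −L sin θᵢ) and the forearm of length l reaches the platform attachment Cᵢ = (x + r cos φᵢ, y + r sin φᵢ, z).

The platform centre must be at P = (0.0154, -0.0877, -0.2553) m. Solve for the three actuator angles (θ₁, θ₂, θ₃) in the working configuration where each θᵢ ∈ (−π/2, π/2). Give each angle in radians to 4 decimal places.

θ₁ = 0.4361, θ₂ = 0.9598, θ₃ = 0.0875

arm 1 (φ=0.0°): x'=0.0154, y'=-0.0877
  e−x'=0.1046;  (l²−L²−(e−x')²−y'²−z²)/2L = -0.0130
  √(A²+B²)=0.2759;  θ1 = -1.1819+1.6181 ≈ 0.4361
arm 2 (φ=120.0°): x'=-0.0837, y'=0.0305
  A cos θ + B sin θ = C:  0.2037·cos θ + -0.2553·sin θ = -0.0923
  θ2 = atan2(B,A) + arccos(C/0.3266) = 0.9598
arm 3 (φ=240.0°): x'=0.0683, y'=0.0572
  A=0.0517, B=-0.2553, C=(l²−L²−A²−y'²−z²)/(2L)=0.0292
  √(A²+B²)=0.2605;  θ3 = -1.3708+1.4583 ≈ 0.0875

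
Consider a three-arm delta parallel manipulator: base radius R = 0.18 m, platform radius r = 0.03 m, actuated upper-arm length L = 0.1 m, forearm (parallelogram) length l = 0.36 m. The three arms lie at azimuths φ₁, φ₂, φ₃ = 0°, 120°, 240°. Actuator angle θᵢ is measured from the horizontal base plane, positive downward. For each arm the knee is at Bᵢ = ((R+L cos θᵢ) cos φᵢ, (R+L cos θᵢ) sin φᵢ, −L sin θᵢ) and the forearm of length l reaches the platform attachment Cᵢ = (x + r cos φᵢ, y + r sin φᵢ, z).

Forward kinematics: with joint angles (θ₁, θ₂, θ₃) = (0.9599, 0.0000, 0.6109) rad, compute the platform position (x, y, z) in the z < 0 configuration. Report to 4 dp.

centre 1 = (0.2074·cos0.0°, 0.2074·sin0.0°, -0.0819) = (0.2074, 0.0000, -0.0819)
φ2=120.0°: virtual centre (-0.1250, 0.2165, 0.0000), radius l
centre 3 = (0.2319·cos240.0°, 0.2319·sin240.0°, -0.0574) = (-0.1160, -0.2008, -0.0574)
subtract pairs → two planes through P
plane₁₂: -0.6647x+0.4330y+0.1638z = 0.0128
det = 0.5470;  x = -0.0152+0.1592z,  y = 0.0062+-0.1340z
sphere 1 gives Az²+Bz+C=0 with A=1.0433, B=0.0913, C=-0.0733;  B²−4AC=0.3143;  roots -0.3124, 0.2249;  negative root z = -0.3124
x = -0.0650, y = 0.0480

(-0.0650, 0.0480, -0.3124)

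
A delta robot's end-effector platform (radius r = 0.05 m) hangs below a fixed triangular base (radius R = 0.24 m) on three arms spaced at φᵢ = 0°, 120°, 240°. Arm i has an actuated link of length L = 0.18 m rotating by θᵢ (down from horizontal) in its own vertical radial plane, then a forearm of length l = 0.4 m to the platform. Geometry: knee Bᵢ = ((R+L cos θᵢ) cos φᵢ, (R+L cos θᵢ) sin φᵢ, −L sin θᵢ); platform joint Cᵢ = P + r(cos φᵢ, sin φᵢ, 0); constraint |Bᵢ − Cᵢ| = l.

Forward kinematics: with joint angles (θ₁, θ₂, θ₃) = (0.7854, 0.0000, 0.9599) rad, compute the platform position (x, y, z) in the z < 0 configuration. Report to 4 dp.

(-0.0316, 0.0992, -0.2959)

arm 1 at φ=0.0°: ρ1 = 0.3173;  centre 1 = (0.3173, 0.0000, -0.1273)
φ2=120.0°: virtual centre (-0.1850, 0.3204, 0.0000), radius l
arm 3 at φ=240.0°: ρ3 = 0.2932;  centre 3 = (-0.1466, -0.2540, -0.1474)
subtract pairs → two planes through P
linear system: -1.0046x+0.6409y = 0.0200−0.2546z; -0.9278x+-0.5079y = -0.0091−-0.0403z
det = 1.1048;  x = -0.0039+0.0936z,  y = 0.0251+-0.2504z
quadratic in z: (1.0715)z²+(0.1818)z+(-0.0400)=0, √Δ=0.4522 → z ∈ {-0.2959, 0.1262}; z = -0.2959 (taking z<0)
x = -0.0316, y = 0.0992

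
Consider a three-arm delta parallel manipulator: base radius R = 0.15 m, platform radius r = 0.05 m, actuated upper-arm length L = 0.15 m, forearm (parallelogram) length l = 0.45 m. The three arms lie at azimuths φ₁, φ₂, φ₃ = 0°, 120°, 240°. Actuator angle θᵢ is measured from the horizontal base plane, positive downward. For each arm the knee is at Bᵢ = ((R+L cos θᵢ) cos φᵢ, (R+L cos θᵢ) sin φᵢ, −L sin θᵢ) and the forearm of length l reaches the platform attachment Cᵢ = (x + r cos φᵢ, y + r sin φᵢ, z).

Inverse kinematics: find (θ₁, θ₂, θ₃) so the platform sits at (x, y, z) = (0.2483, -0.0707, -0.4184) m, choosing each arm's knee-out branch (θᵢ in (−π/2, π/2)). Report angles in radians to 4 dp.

θ₁ = -0.1743, θ₂ = 1.3966, θ₃ = 1.0475

arm 1 (φ=0.0°): x'=0.2483, y'=-0.0707
  A cos θ + B sin θ = C:  -0.1483·cos θ + -0.4184·sin θ = -0.0735
  θ1 = atan2(B,A) + arccos(C/0.4439) = -0.1743
rotate P by −φ2: (-0.1854, -0.1797, -0.4184)
  A=0.2854, B=-0.4184, C=(l²−L²−A²−y'²−z²)/(2L)=-0.3626
  γ=atan2(-0.4184,0.2854)=-0.9722;  ψ=arccos(-0.7160)=2.3688;  θ2=γ+ψ≈1.3966
rotate P by −φ3: (-0.0629, 0.2504, -0.4184)
  e−x'=0.1629;  (l²−L²−(e−x')²−y'²−z²)/2L = -0.2810
  γ=atan2(-0.4184,0.1629)=-1.1995;  ψ=arccos(-0.6258)=2.2469;  θ3=γ+ψ≈1.0475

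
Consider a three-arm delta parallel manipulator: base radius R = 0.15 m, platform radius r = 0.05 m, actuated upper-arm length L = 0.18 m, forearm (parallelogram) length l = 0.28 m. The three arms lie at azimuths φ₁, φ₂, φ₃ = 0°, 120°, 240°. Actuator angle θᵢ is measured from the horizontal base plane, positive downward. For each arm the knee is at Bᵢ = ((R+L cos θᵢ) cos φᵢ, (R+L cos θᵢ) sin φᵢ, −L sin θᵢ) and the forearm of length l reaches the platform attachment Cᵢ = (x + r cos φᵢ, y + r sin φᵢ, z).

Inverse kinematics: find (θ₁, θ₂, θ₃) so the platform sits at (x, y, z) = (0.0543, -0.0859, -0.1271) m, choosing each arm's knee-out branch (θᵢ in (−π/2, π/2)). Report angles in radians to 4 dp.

θ₁ = -0.0873, θ₂ = 1.1343, θ₃ = 0.0006

arm 1 (φ=0.0°): x'=0.0543, y'=-0.0859
  A cos θ + B sin θ = C:  0.0457·cos θ + -0.1271·sin θ = 0.0566
  θ1 = atan2(B,A) + arccos(C/0.1351) = -0.0873
rotate P by −φ2: (-0.1015, -0.0041, -0.1271)
  e−x'=0.2015;  (l²−L²−(e−x')²−y'²−z²)/2L = -0.0300
  θ2 = atan2(B,A) + arccos(C/0.2383) = 1.1343
φ3=240.0° → target in arm frame (0.0472, 0.0900)
  e−x'=0.0528;  (l²−L²−(e−x')²−y'²−z²)/2L = 0.0527
  θ3 = atan2(B,A) + arccos(C/0.1376) = 0.0006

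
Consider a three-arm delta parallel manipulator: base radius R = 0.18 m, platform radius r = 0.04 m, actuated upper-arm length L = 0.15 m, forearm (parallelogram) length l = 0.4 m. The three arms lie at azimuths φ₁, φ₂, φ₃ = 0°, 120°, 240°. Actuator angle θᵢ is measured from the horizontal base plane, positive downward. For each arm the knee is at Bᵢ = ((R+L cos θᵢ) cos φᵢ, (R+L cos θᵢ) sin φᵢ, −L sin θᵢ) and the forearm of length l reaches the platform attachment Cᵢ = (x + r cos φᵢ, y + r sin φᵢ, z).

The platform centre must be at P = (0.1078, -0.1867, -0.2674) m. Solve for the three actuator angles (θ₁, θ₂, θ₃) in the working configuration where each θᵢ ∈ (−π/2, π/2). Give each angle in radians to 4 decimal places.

θ₁ = -0.2619, θ₂ = 1.3960, θ₃ = -0.2618

rotate P by −φ1: (0.1078, -0.1867, -0.2674)
  e−x'=0.0322;  (l²−L²−(e−x')²−y'²−z²)/2L = 0.1003
  θ1 = atan2(B,A) + arccos(C/0.2693) = -0.2619
φ2=120.0° → target in arm frame (-0.2156, 0.0000)
  e−x'=0.3556;  (l²−L²−(e−x')²−y'²−z²)/2L = -0.2015
  γ=atan2(-0.2674,0.3556)=-0.6448;  ψ=arccos(-0.4529)=2.0408;  θ2=γ+ψ≈1.3960
arm 3 (φ=240.0°): x'=0.1078, y'=0.1867
  A cos θ + B sin θ = C:  0.0322·cos θ + -0.2674·sin θ = 0.1003
  √(A²+B²)=0.2693;  θ3 = -1.4509+1.1891 ≈ -0.2618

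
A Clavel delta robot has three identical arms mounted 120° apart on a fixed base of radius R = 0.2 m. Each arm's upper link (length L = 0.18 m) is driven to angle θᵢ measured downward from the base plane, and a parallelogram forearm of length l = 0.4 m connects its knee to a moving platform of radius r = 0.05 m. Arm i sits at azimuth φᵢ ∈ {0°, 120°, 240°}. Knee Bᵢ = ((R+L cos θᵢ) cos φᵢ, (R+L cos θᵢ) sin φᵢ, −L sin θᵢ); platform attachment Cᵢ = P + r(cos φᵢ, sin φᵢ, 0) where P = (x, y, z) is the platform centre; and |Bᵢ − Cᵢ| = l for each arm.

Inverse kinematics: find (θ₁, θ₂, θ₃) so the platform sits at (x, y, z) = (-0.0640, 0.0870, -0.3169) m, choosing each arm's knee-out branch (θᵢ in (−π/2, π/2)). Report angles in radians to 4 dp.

arm 1 (φ=0.0°): x'=-0.0640, y'=0.0870
  e−x'=0.2140;  (l²−L²−(e−x')²−y'²−z²)/2L = -0.0728
  γ=atan2(-0.3169,0.2140)=-0.9768;  ψ=arccos(-0.1903)=1.7622;  θ1=γ+ψ≈0.7854
arm 2 (φ=120.0°): x'=0.1073, y'=0.0119
  e−x'=0.0427;  (l²−L²−(e−x')²−y'²−z²)/2L = 0.0700
  √(A²+B²)=0.3198;  θ2 = -1.4370+1.3500 ≈ -0.0870
φ3=240.0° → target in arm frame (-0.0433, -0.0989)
  e−x'=0.1933;  (l²−L²−(e−x')²−y'²−z²)/2L = -0.0555
  √(A²+B²)=0.3712;  θ3 = -1.0230+1.7210 ≈ 0.6980

θ₁ = 0.7854, θ₂ = -0.0870, θ₃ = 0.6980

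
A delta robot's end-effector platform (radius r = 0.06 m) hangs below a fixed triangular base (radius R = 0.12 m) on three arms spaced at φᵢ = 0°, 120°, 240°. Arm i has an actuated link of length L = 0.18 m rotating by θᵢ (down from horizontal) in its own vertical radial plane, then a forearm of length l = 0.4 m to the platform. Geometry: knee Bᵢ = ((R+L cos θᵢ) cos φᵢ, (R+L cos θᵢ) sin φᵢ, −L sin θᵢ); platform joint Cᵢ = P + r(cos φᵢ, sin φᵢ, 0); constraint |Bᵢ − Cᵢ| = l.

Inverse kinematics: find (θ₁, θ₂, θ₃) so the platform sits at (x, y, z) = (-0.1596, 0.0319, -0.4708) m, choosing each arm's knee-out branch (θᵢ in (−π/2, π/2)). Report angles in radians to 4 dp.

φ1=0.0° → target in arm frame (-0.1596, 0.0319)
  A cos θ + B sin θ = C:  0.2196·cos θ + -0.4708·sin θ = -0.3980
  γ=atan2(-0.4708,0.2196)=-1.1344;  ψ=arccos(-0.7662)=2.4437;  θ1=γ+ψ≈1.3094
rotate P by −φ2: (0.1074, 0.1223, -0.4708)
  A=-0.0474, B=-0.4708, C=(l²−L²−A²−y'²−z²)/(2L)=-0.3090
  γ=atan2(-0.4708,-0.0474)=-1.6712;  ψ=arccos(-0.6531)=2.2825;  θ2=γ+ψ≈0.6113
rotate P by −φ3: (0.0522, -0.1542, -0.4708)
  A cos θ + B sin θ = C:  0.0078·cos θ + -0.4708·sin θ = -0.3274
  θ3 = atan2(B,A) + arccos(C/0.4709) = 0.7856

θ₁ = 1.3094, θ₂ = 0.6113, θ₃ = 0.7856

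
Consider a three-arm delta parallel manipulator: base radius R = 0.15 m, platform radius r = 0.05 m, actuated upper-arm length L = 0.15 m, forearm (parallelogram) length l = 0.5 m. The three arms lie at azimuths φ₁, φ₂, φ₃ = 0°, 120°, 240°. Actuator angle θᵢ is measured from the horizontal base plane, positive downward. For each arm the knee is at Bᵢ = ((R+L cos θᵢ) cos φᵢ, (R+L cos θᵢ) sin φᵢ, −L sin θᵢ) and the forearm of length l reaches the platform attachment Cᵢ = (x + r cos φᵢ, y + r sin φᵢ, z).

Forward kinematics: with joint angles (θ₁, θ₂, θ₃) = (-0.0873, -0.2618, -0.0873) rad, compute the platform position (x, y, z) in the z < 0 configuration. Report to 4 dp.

φ1=0.0°: virtual centre (0.2494, 0.0000, 0.0131), radius l
arm 2 at φ=120.0°: e+L cos θ2 = 0.2449;  S2 = (-0.1224, 0.2121, 0.0388)
arm 3 at φ=240.0°: e+L cos θ3 = 0.2494;  S3 = (-0.1247, -0.2160, 0.0131)
eliminate P² terms by subtracting sphere 1 from 2 and 3
plane₁₂: -0.7437x+0.4242y+0.0515z = -0.0009
Cramer: x(z) = 0.0006+0.0348z;  y(z) = -0.0011-0.0603z
into |P−S₁|² = l²: 1.0049z² + -0.0434z + -0.1879 = 0;  Δ = 0.7572;  z = -0.4114 or 0.4546 → z<0 root = -0.4114
x = -0.0137, y = 0.0238

(-0.0137, 0.0238, -0.4114)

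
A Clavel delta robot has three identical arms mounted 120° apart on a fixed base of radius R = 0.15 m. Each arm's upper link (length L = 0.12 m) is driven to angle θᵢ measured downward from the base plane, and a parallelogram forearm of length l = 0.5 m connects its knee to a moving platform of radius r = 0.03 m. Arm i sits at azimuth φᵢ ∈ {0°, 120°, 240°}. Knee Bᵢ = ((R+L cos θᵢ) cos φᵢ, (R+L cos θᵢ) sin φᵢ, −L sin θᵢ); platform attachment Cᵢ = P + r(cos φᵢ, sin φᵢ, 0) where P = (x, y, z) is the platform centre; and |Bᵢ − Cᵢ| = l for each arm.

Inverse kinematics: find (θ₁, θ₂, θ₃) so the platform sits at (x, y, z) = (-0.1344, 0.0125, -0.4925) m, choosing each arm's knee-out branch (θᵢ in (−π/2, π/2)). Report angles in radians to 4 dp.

rotate P by −φ1: (-0.1344, 0.0125, -0.4925)
  A=0.2544, B=-0.4925, C=(l²−L²−A²−y'²−z²)/(2L)=-0.2993
  θ1 = atan2(B,A) + arccos(C/0.5543) = 1.0472
φ2=120.0° → target in arm frame (0.0780, 0.1101)
  A cos θ + B sin θ = C:  0.0420·cos θ + -0.4925·sin θ = -0.0869
  θ2 = atan2(B,A) + arccos(C/0.4943) = 0.2617
arm 3 (φ=240.0°): x'=0.0564, y'=-0.1226
  A=0.0636, B=-0.4925, C=(l²−L²−A²−y'²−z²)/(2L)=-0.1085
  √(A²+B²)=0.4966;  θ3 = -1.4423+1.7911 ≈ 0.3488

θ₁ = 1.0472, θ₂ = 0.2617, θ₃ = 0.3488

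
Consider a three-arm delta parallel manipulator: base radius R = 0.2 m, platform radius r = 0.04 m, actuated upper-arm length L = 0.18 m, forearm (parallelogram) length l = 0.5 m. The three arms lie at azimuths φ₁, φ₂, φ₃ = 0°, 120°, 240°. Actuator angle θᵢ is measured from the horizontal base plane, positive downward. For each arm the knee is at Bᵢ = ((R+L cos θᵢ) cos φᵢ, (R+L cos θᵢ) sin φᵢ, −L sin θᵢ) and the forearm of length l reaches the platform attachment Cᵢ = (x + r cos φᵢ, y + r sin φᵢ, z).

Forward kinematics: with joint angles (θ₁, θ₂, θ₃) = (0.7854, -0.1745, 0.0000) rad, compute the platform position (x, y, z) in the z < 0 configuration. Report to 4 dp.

φ1=0.0°: virtual centre (0.2873, 0.0000, -0.1273), radius l
S2 = (0.3373·cos120.0°, 0.3373·sin120.0°, 0.0313) = (-0.1686, 0.2921, 0.0313)
S3 = (0.3400·cos240.0°, 0.3400·sin240.0°, 0.0000) = (-0.1700, -0.2944, 0.0000)
|S₂|²−|S₁|² = 0.0160;  |S₃|²−|S₁|² = 0.0169
[-0.9118 0.5842 0.3171]·P = 0.0160;  [-0.9146 -0.5889 0.2546]·P = 0.0169
Cramer: x(z) = -0.0180+0.3131z;  y(z) = -0.0007-0.0540z
into |P−S₁|² = l²: 1.1010z² + 0.0635z + -0.1406 = 0;  Δ = 0.6232;  z = -0.3874 or 0.3297 → z<0 root = -0.3874
x = -0.1393, y = 0.0202

(-0.1393, 0.0202, -0.3874)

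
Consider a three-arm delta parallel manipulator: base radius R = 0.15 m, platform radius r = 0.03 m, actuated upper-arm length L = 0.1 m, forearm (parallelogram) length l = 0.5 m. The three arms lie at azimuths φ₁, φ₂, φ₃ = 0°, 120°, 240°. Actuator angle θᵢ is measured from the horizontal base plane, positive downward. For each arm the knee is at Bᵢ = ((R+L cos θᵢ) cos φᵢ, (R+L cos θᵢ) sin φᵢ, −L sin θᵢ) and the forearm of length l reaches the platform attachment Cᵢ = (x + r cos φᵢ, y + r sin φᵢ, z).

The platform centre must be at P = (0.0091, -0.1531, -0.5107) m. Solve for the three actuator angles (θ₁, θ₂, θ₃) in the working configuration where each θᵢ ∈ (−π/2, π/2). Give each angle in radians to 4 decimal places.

θ₁ = 0.7855, θ₂ = 1.3961, θ₃ = 0.2620

rotate P by −φ1: (0.0091, -0.1531, -0.5107)
  A cos θ + B sin θ = C:  0.1109·cos θ + -0.5107·sin θ = -0.2828
  √(A²+B²)=0.5226;  θ1 = -1.3570+2.1425 ≈ 0.7855
arm 2 (φ=120.0°): x'=-0.1371, y'=0.0687
  e−x'=0.2571;  (l²−L²−(e−x')²−y'²−z²)/2L = -0.4583
  γ=atan2(-0.5107,0.2571)=-1.1044;  ψ=arccos(-0.8014)=2.5005;  θ2=γ+ψ≈1.3961
φ3=240.0° → target in arm frame (0.1280, 0.0844)
  e−x'=-0.0080;  (l²−L²−(e−x')²−y'²−z²)/2L = -0.1400
  γ=atan2(-0.5107,-0.0080)=-1.5865;  ψ=arccos(-0.2742)=1.8485;  θ3=γ+ψ≈0.2620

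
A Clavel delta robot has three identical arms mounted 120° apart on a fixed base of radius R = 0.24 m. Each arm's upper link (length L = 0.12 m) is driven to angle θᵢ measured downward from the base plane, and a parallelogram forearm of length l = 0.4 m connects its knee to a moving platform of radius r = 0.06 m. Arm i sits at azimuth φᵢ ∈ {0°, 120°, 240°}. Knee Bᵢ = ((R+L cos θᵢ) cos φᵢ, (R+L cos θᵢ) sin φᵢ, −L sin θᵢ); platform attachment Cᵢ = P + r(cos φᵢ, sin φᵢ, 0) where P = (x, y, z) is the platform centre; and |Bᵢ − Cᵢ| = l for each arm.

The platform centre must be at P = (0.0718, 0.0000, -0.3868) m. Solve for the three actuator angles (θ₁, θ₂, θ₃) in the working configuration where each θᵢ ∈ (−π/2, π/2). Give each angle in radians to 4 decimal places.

φ1=0.0° → target in arm frame (0.0718, 0.0000)
  A=0.1082, B=-0.3868, C=(l²−L²−A²−y'²−z²)/(2L)=-0.0655
  √(A²+B²)=0.4016;  θ1 = -1.2980+1.7346 ≈ 0.4366
arm 2 (φ=120.0°): x'=-0.0359, y'=-0.0622
  A cos θ + B sin θ = C:  0.2159·cos θ + -0.3868·sin θ = -0.2271
  √(A²+B²)=0.4430;  θ2 = -1.0617+2.1090 ≈ 1.0473
arm 3 (φ=240.0°): x'=-0.0359, y'=0.0622
  e−x'=0.2159;  (l²−L²−(e−x')²−y'²−z²)/2L = -0.2271
  θ3 = atan2(B,A) + arccos(C/0.4430) = 1.0473

θ₁ = 0.4366, θ₂ = 1.0473, θ₃ = 1.0473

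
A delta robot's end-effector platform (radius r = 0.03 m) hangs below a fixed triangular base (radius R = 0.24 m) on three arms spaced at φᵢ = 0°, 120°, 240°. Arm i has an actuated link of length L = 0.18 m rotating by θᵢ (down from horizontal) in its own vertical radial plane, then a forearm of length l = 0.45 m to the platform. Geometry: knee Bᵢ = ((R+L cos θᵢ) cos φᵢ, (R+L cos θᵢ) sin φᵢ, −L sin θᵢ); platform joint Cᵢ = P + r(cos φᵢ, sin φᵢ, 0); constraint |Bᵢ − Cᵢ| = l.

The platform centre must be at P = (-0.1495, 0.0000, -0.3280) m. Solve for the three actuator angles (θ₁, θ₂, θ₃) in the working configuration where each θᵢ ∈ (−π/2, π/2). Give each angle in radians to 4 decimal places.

θ₁ = 1.2219, θ₂ = 0.1744, θ₃ = 0.1744

φ1=0.0° → target in arm frame (-0.1495, 0.0000)
  A cos θ + B sin θ = C:  0.3595·cos θ + -0.3280·sin θ = -0.1853
  √(A²+B²)=0.4866;  θ1 = -0.7396+1.9615 ≈ 1.2219
φ2=120.0° → target in arm frame (0.0747, 0.1295)
  e−x'=0.1353;  (l²−L²−(e−x')²−y'²−z²)/2L = 0.0763
  √(A²+B²)=0.3548;  θ2 = -1.1797+1.3541 ≈ 0.1744
arm 3 (φ=240.0°): x'=0.0748, y'=-0.1295
  A cos θ + B sin θ = C:  0.1352·cos θ + -0.3280·sin θ = 0.0763
  √(A²+B²)=0.3548;  θ3 = -1.1797+1.3541 ≈ 0.1744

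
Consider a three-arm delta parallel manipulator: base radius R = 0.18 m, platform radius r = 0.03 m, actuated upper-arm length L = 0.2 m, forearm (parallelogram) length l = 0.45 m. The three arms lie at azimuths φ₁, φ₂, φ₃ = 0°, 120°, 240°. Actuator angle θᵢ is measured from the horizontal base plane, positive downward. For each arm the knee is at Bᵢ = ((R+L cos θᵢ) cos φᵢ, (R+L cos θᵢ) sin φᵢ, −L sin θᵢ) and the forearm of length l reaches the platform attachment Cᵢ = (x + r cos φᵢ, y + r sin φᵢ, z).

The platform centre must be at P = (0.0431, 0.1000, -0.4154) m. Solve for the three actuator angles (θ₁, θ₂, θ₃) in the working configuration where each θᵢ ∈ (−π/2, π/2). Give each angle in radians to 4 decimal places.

arm 1 (φ=0.0°): x'=0.0431, y'=0.1000
  A cos θ + B sin θ = C:  0.1069·cos θ + -0.4154·sin θ = -0.0787
  θ1 = atan2(B,A) + arccos(C/0.4289) = 0.4364
arm 2 (φ=120.0°): x'=0.0651, y'=-0.0873
  A=0.0849, B=-0.4154, C=(l²−L²−A²−y'²−z²)/(2L)=-0.0622
  θ2 = atan2(B,A) + arccos(C/0.4240) = 0.3491
φ3=240.0° → target in arm frame (-0.1082, -0.0127)
  A=0.2582, B=-0.4154, C=(l²−L²−A²−y'²−z²)/(2L)=-0.1922
  γ=atan2(-0.4154,0.2582)=-1.0148;  ψ=arccos(-0.3929)=1.9746;  θ3=γ+ψ≈0.9598

θ₁ = 0.4364, θ₂ = 0.3491, θ₃ = 0.9598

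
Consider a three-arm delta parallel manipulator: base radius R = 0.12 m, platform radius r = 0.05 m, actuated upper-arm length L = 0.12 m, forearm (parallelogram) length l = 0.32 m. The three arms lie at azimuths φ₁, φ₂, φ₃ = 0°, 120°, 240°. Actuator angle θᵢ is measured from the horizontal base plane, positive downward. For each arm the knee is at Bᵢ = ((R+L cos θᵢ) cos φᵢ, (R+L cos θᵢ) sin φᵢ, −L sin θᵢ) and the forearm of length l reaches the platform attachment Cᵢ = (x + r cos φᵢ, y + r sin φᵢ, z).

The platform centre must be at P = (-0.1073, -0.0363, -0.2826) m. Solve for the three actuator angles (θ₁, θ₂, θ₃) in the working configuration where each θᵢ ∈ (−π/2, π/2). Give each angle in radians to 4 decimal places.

arm 1 (φ=0.0°): x'=-0.1073, y'=-0.0363
  A cos θ + B sin θ = C:  0.1773·cos θ + -0.2826·sin θ = -0.1026
  γ=atan2(-0.2826,0.1773)=-1.0105;  ψ=arccos(-0.3074)=1.8833;  θ1=γ+ψ≈0.8728
arm 2 (φ=120.0°): x'=0.0222, y'=0.1111
  A=0.0478, B=-0.2826, C=(l²−L²−A²−y'²−z²)/(2L)=-0.0270
  √(A²+B²)=0.2866;  θ2 = -1.4033+1.6652 ≈ 0.2619
φ3=240.0° → target in arm frame (0.0851, -0.0748)
  A cos θ + B sin θ = C:  -0.0151·cos θ + -0.2826·sin θ = 0.0097
  √(A²+B²)=0.2830;  θ3 = -1.6241+1.5367 ≈ -0.0875

θ₁ = 0.8728, θ₂ = 0.2619, θ₃ = -0.0875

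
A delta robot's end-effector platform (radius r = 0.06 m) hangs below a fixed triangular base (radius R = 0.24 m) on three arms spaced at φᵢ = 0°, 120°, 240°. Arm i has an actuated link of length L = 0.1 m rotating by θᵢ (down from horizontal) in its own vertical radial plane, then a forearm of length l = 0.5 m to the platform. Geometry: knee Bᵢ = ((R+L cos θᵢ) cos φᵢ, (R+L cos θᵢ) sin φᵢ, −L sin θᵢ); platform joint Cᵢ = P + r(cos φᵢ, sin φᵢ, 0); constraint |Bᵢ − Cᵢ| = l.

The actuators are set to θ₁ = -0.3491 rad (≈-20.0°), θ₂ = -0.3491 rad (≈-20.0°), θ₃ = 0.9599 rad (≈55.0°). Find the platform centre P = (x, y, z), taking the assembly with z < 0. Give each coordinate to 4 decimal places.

(0.0717, 0.1243, -0.4059)

arm 1 at φ=0.0°: ρ1 = 0.2740;  O1 = (0.2740, 0.0000, 0.0342)
O2 = (0.2740·cos120.0°, 0.2740·sin120.0°, 0.0342) = (-0.1370, 0.2373, 0.0342)
φ3=240.0°: virtual centre (-0.1187, -0.2056, -0.0819), radius l
|O₂|²−|O₁|² = 0.0000;  |O₃|²−|O₁|² = -0.0132
[-0.8219 0.4745 0.0000]·P = 0.0000;  [-0.7853 -0.4111 -0.2322]·P = -0.0132
det = 0.7105;  x = 0.0088+-0.1551z,  y = 0.0152+-0.2686z
into |P−O₁|² = l²: 1.0962z² + 0.0057z + -0.1783 = 0;  Δ = 0.7818;  z = -0.4059 or 0.4007 → z<0 root = -0.4059
x = 0.0717, y = 0.1243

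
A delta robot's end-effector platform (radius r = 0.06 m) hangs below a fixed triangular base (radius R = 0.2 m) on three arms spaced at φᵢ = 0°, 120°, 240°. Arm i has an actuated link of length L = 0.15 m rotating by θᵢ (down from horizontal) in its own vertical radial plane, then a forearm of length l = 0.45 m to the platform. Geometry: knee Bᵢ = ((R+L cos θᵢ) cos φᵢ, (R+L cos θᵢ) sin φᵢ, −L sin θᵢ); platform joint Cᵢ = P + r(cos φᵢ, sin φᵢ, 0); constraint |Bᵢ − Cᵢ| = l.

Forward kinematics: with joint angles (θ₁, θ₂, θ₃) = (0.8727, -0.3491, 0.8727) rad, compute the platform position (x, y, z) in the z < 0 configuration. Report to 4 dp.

arm 1 at φ=0.0°: ρ1 = 0.2364;  S1 = (0.2364, 0.0000, -0.1149)
S2 = (0.2810·cos120.0°, 0.2810·sin120.0°, 0.0513) = (-0.1405, 0.2433, 0.0513)
S3 = (0.2364·cos240.0°, 0.2364·sin240.0°, -0.1149) = (-0.1182, -0.2047, -0.1149)
eliminate P² terms by subtracting sphere 1 from 2 and 3
[-0.7538 0.4866 0.3324]·P = 0.0125;  [-0.7092 -0.4095 0.0000]·P = 0.0000
det = 0.6538;  x = -0.0078+0.2082z,  y = 0.0135+-0.3606z
sphere 1 gives Az²+Bz+C=0 with A=1.1734, B=0.1184, C=-0.1295;  B²−4AC=0.6217;  roots -0.3864, 0.2855;  negative root z = -0.3864
x = -0.0883, y = 0.1529

(-0.0883, 0.1529, -0.3864)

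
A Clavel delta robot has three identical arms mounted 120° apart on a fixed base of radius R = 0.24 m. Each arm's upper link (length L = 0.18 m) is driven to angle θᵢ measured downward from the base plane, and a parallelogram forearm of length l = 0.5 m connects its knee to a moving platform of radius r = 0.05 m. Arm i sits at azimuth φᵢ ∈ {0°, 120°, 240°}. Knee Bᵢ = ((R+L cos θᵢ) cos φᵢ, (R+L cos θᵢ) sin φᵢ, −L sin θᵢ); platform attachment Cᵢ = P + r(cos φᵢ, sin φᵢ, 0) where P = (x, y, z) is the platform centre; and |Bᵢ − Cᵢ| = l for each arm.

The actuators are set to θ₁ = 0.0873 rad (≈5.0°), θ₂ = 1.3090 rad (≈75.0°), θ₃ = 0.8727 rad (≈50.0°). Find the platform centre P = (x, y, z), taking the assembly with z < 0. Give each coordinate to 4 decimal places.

(0.1716, -0.0765, -0.4685)

S1 = (0.3693·cos0.0°, 0.3693·sin0.0°, -0.0157) = (0.3693, 0.0000, -0.0157)
S2 = (0.2366·cos120.0°, 0.2366·sin120.0°, -0.1739) = (-0.1183, 0.2049, -0.1739)
arm 3 at φ=240.0°: e+L cos θ3 = 0.3057;  S3 = (-0.1528, -0.2647, -0.1379)
eliminate P² terms by subtracting sphere 1 from 2 and 3
linear system: -0.9752x+0.4098y = -0.0504−-0.3163z; -1.0443x+-0.5295y = -0.0242−-0.2444z
Cramer: x(z) = 0.0388-0.2834z;  y(z) = -0.0308+0.0975z
sphere 1 gives Az²+Bz+C=0 with A=1.0898, B=0.2128, C=-0.1395;  B²−4AC=0.6536;  roots -0.4685, 0.2733;  negative root z = -0.4685
x = 0.1716, y = -0.0765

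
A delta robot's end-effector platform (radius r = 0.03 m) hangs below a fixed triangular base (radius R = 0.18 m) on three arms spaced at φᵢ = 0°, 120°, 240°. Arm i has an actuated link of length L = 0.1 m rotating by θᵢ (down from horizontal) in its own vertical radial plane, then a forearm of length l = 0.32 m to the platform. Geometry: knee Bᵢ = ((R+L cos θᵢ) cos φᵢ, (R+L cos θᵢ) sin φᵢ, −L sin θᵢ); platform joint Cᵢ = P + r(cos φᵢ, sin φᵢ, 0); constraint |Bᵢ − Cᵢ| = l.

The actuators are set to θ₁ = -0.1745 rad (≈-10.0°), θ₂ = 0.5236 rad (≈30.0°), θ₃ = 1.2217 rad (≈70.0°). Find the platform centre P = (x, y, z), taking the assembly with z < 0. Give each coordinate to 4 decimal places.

φ1=0.0°: virtual centre (0.2485, 0.0000, 0.0174), radius l
arm 2 at φ=120.0°: ρ2 = 0.2366;  centre 2 = (-0.1183, 0.2049, -0.0500)
φ3=240.0°: virtual centre (-0.0921, -0.1595, -0.0940), radius l
eliminate P² terms by subtracting sphere 1 from 2 and 3
[-0.7336 0.4098 -0.1347]·P = -0.0036;  [-0.6812 -0.3191 -0.2227]·P = -0.0193
det = 0.5132;  x = 0.0176+-0.2616z,  y = 0.0228+-0.1395z
sphere 1 gives Az²+Bz+C=0 with A=1.0879, B=0.0797, C=-0.0483;  B²−4AC=0.2164;  roots -0.2504, 0.1772;  negative root z = -0.2504
x = 0.0831, y = 0.0578

(0.0831, 0.0578, -0.2504)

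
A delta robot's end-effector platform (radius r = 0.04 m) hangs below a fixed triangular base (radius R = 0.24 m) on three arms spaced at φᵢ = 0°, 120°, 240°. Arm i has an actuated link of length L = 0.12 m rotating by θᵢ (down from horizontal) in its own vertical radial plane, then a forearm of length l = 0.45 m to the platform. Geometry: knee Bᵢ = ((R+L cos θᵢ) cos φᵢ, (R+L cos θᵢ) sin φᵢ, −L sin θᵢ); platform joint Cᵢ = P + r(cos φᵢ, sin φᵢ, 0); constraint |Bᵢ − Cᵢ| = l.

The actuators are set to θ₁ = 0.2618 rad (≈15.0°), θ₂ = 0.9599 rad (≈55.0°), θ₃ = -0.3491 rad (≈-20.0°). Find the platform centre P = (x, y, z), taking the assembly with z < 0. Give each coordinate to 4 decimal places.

arm 1 at φ=0.0°: ρ1 = 0.3159;  centre 1 = (0.3159, 0.0000, -0.0311)
φ2=120.0°: virtual centre (-0.1344, 0.2328, -0.0983), radius l
arm 3 at φ=240.0°: ρ3 = 0.3128;  centre 3 = (-0.1564, -0.2709, 0.0410)
|centre ₂|²−|centre ₁|² = -0.0188;  |centre ₃|²−|centre ₁|² = -0.0013
plane₁₂: -0.9007x+0.4656y+-0.1345z = -0.0188
det = 0.9277;  x = 0.0116+-0.0061z,  y = -0.0180+0.2769z
sphere 1 gives Az²+Bz+C=0 with A=1.0767, B=0.0559, C=-0.1086;  B²−4AC=0.4710;  roots -0.3446, 0.2927;  negative root z = -0.3446
x = 0.0137, y = -0.1134

(0.0137, -0.1134, -0.3446)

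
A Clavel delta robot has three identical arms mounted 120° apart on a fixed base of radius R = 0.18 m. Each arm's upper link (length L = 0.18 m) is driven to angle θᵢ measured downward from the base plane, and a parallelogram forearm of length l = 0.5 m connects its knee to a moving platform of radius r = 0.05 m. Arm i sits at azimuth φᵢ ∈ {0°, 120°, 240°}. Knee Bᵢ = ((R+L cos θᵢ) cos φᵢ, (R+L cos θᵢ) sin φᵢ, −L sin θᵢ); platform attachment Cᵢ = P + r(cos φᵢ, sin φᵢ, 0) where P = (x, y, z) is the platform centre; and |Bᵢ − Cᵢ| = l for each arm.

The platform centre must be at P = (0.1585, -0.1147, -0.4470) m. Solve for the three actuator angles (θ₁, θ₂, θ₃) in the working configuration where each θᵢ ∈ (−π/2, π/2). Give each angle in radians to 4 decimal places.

θ₁ = -0.0874, θ₂ = 1.0472, θ₃ = 0.4365

φ1=0.0° → target in arm frame (0.1585, -0.1147)
  e−x'=-0.0285;  (l²−L²−(e−x')²−y'²−z²)/2L = 0.0106
  θ1 = atan2(B,A) + arccos(C/0.4479) = -0.0874
arm 2 (φ=120.0°): x'=-0.1786, y'=-0.0799
  A cos θ + B sin θ = C:  0.3086·cos θ + -0.4470·sin θ = -0.2328
  γ=atan2(-0.4470,0.3086)=-0.9666;  ψ=arccos(-0.4287)=2.0138;  θ2=γ+ψ≈1.0472
arm 3 (φ=240.0°): x'=0.0201, y'=0.1946
  e−x'=0.1099;  (l²−L²−(e−x')²−y'²−z²)/2L = -0.0893
  γ=atan2(-0.4470,0.1099)=-1.3297;  ψ=arccos(-0.1941)=1.7661;  θ3=γ+ψ≈0.4365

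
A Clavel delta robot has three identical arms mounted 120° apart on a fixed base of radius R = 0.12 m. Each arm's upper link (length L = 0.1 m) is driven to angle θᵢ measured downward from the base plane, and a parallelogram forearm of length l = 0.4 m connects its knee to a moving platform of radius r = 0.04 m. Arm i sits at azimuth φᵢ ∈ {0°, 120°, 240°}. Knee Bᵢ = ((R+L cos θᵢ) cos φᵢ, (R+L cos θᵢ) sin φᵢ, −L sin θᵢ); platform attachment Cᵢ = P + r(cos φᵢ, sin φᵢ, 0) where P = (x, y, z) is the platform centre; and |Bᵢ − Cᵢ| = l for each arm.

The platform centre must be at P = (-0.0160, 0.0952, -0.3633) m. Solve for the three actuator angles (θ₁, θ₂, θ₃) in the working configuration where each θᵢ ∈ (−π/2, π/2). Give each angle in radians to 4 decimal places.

φ1=0.0° → target in arm frame (-0.0160, 0.0952)
  e−x'=0.0960;  (l²−L²−(e−x')²−y'²−z²)/2L = -0.0013
  γ=atan2(-0.3633,0.0960)=-1.3125;  ψ=arccos(-0.0035)=1.5743;  θ1=γ+ψ≈0.2619
rotate P by −φ2: (0.0904, -0.0337, -0.3633)
  e−x'=-0.0104;  (l²−L²−(e−x')²−y'²−z²)/2L = 0.0838
  θ2 = atan2(B,A) + arccos(C/0.3635) = -0.2615
arm 3 (φ=240.0°): x'=-0.0744, y'=-0.0615
  e−x'=0.1544;  (l²−L²−(e−x')²−y'²−z²)/2L = -0.0481
  θ3 = atan2(B,A) + arccos(C/0.3948) = 0.5241

θ₁ = 0.2619, θ₂ = -0.2615, θ₃ = 0.5241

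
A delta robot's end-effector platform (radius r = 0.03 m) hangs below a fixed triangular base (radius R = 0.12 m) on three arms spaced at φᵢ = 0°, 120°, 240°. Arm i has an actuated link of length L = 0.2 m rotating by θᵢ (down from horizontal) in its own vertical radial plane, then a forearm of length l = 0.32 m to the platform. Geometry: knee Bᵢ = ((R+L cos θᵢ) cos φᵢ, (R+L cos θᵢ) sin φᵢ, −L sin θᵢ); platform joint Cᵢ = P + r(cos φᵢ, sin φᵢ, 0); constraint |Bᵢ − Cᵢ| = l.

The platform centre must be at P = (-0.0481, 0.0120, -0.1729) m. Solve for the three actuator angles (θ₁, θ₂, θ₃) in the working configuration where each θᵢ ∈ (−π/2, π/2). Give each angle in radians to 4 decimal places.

θ₁ = 0.5232, θ₂ = -0.0870, θ₃ = 0.0871

φ1=0.0° → target in arm frame (-0.0481, 0.0120)
  e−x'=0.1381;  (l²−L²−(e−x')²−y'²−z²)/2L = 0.0332
  θ1 = atan2(B,A) + arccos(C/0.2213) = 0.5232
φ2=120.0° → target in arm frame (0.0344, 0.0357)
  A=0.0556, B=-0.1729, C=(l²−L²−A²−y'²−z²)/(2L)=0.0704
  √(A²+B²)=0.1816;  θ2 = -1.2599+1.1729 ≈ -0.0870
rotate P by −φ3: (0.0137, -0.0477, -0.1729)
  A=0.0763, B=-0.1729, C=(l²−L²−A²−y'²−z²)/(2L)=0.0610
  γ=atan2(-0.1729,0.0763)=-1.1550;  ψ=arccos(0.3228)=1.2421;  θ3=γ+ψ≈0.0871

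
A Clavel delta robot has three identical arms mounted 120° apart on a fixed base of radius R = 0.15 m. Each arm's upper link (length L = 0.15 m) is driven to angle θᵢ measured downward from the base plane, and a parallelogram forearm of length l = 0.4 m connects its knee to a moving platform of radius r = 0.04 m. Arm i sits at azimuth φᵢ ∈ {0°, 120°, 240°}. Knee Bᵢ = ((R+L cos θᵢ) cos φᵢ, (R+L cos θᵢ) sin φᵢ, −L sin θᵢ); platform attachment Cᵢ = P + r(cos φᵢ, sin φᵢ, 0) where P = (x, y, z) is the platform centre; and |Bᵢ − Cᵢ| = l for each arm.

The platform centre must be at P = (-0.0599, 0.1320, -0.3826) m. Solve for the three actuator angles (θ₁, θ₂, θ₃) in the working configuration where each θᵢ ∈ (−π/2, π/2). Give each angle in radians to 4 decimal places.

φ1=0.0° → target in arm frame (-0.0599, 0.1320)
  A cos θ + B sin θ = C:  0.1699·cos θ + -0.3826·sin θ = -0.1839
  γ=atan2(-0.3826,0.1699)=-1.1529;  ψ=arccos(-0.4393)=2.0256;  θ1=γ+ψ≈0.8727
rotate P by −φ2: (0.1443, -0.0141, -0.3826)
  A cos θ + B sin θ = C:  -0.0343·cos θ + -0.3826·sin θ = -0.0342
  √(A²+B²)=0.3841;  θ2 = -1.6601+1.6599 ≈ -0.0002
rotate P by −φ3: (-0.0844, -0.1179, -0.3826)
  A=0.1944, B=-0.3826, C=(l²−L²−A²−y'²−z²)/(2L)=-0.2019
  θ3 = atan2(B,A) + arccos(C/0.4291) = 0.9597

θ₁ = 0.8727, θ₂ = -0.0002, θ₃ = 0.9597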